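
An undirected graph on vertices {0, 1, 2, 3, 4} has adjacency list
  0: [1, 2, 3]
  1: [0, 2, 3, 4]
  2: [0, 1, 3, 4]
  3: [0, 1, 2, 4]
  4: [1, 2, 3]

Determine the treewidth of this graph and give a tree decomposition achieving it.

The largest bag has 4 vertices, giving width 3; this decomposition certifies tw(G) ≤ 3. Conversely, {0, 1, 2, 3} is a clique of size 4, and the vertices of any clique must share a bag in every tree decomposition; so some bag has ≥ 4 vertices and tw(G) ≥ 3. The upper and lower bounds meet at 3, so that is the treewidth.

Treewidth 3.
One optimal decomposition is:
Bags: B1 = {0, 1, 2, 3}  B2 = {1, 2, 3, 4}
Tree: B1–B2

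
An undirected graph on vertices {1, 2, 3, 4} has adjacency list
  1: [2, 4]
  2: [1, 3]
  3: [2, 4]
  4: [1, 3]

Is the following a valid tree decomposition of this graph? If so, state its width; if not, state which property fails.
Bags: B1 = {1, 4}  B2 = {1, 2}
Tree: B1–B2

No — vertex 3 appears in no bag.

A tree decomposition must satisfy three properties: every vertex lies in some bag; for every edge, both endpoints lie together in some bag; and for every vertex, the bags containing it form a connected subtree. Here vertex 3 appears in no bag, so the decomposition is invalid.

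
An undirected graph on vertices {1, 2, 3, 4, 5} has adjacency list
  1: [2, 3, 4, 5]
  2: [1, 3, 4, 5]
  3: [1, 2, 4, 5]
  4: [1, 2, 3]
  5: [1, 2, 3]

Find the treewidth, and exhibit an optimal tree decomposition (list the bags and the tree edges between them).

The largest bag has 4 vertices, giving width 3; this decomposition certifies tw(G) ≤ 3. Conversely, {1, 2, 3, 4} is a clique of size 4, and the vertices of any clique must share a bag in every tree decomposition; so some bag has ≥ 4 vertices and tw(G) ≥ 3. Combining the bounds, tw(G) = 3.

Treewidth 3.
One such decomposition:
Bags: B1 = {1, 2, 3, 4}  B2 = {1, 2, 3, 5}
Tree: B1–B2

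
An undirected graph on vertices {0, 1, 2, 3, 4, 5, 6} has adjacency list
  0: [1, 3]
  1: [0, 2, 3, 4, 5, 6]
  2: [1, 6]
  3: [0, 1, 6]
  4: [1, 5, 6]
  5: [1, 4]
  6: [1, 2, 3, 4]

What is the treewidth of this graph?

2

A width-2 tree decomposition is:
Bags: B1 = {1, 3, 6}  B2 = {0, 1, 3}  B3 = {1, 2, 6}  B4 = {1, 4, 6}  B5 = {1, 4, 5}
Tree: B1–B2, B1–B3, B1–B4, B4–B5
Every bag has size at most 3, so the width is 3 − 1 = 2 and tw(G) ≤ 2. On the other hand G contains the 3-clique {0, 1, 3}. A clique must lie in a single bag of any decomposition, so no decomposition can have width below 2. Hence tw(G) = 2 exactly.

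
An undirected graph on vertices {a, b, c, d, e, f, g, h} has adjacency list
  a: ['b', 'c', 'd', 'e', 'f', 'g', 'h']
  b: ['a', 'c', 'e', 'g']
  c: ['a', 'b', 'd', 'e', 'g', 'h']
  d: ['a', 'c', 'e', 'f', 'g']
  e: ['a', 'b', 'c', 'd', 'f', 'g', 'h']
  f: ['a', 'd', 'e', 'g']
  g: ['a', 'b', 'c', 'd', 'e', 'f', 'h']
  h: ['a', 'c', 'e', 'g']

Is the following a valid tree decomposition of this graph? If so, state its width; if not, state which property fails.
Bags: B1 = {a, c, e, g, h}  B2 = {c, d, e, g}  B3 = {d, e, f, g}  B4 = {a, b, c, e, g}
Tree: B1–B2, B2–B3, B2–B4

No — edge (a,d) lies in no bag.

A tree decomposition must satisfy three properties: every vertex lies in some bag; for every edge, both endpoints lie together in some bag; and for every vertex, the bags containing it form a connected subtree. Here edge (a,d) lies in no bag, so the decomposition is invalid.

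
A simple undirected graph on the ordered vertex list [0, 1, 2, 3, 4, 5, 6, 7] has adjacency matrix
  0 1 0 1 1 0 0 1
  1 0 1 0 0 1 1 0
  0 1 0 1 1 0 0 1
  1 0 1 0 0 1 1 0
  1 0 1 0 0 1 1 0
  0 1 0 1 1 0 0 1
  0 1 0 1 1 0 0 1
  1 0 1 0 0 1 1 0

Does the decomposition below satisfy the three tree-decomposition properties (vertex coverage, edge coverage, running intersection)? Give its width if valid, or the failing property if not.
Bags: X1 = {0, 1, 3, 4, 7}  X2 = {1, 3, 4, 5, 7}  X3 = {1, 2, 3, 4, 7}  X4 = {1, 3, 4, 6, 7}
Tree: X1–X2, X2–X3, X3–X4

Checking the three conditions: (i) the bags cover all of {0, 1, 2, 3, 4, 5, 6, 7}; (ii) for each edge, some bag contains both endpoints; (iii) the bags containing any fixed vertex form a subtree. All hold, so the decomposition is valid with width 5 − 1 = 4.

Yes; width 4.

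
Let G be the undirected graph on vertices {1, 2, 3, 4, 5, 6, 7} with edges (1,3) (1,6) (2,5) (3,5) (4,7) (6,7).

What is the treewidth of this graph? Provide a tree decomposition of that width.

Treewidth 1.
Bags: B1 = {2, 5}  B2 = {3, 5}  B3 = {1, 3}  B4 = {1, 6}  B5 = {6, 7}  B6 = {4, 7}
Tree: B1–B2, B2–B3, B3–B4, B4–B5, B5–B6

Every bag has size at most 2, so the width is 2 − 1 = 1 and tw(G) ≤ 1. Any graph with an edge has treewidth ≥ 1, and G has the edge 2–5. Combining the bounds, tw(G) = 1.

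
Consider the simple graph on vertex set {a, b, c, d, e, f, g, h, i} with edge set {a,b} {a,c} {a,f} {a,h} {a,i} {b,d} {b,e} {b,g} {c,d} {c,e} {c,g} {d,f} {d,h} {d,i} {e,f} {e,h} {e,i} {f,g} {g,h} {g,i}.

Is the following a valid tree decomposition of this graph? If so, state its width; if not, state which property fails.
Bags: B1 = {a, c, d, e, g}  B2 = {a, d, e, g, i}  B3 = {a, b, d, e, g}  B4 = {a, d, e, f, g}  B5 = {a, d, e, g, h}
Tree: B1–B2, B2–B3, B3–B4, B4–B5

Every vertex of G appears in some bag (union = {a, b, c, d, e, f, g, h, i}); every edge is covered by a bag; and for each vertex v the set of bags containing v is connected in the bag tree. The decomposition is therefore valid. The largest bag has 5 vertices, so the width is 4.

Yes; width 4.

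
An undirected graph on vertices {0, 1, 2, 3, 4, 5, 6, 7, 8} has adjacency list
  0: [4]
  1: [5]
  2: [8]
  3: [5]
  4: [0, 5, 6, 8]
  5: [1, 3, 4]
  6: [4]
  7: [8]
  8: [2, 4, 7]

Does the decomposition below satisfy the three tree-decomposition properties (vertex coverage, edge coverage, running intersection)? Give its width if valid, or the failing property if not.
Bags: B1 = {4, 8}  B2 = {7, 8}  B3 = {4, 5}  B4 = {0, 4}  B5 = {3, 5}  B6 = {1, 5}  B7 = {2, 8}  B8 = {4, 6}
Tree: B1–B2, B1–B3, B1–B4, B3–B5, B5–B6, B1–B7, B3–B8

Yes; width 1.

Vertex coverage: the bags together contain {0, 1, 2, 3, 4, 5, 6, 7, 8}, the full vertex set. Edge coverage: each edge of G has both endpoints in at least one bag. Running intersection: for every vertex, the bags containing it form a connected subtree. All three properties hold, so this is a valid tree decomposition of width max|bag| − 1 = 1, and hence tw(G) ≤ 1.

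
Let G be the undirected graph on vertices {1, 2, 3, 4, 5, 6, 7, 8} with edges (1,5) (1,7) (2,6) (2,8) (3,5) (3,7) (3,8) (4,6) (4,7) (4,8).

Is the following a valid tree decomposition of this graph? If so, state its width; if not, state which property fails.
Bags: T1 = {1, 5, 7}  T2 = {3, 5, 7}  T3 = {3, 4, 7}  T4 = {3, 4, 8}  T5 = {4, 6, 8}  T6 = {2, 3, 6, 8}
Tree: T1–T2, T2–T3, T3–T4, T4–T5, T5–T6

A tree decomposition must satisfy three properties: every vertex lies in some bag; for every edge, both endpoints lie together in some bag; and for every vertex, the bags containing it form a connected subtree. Here bags containing vertex 3 are not connected in the tree, so the decomposition is invalid.

No — bags containing vertex 3 are not connected in the tree.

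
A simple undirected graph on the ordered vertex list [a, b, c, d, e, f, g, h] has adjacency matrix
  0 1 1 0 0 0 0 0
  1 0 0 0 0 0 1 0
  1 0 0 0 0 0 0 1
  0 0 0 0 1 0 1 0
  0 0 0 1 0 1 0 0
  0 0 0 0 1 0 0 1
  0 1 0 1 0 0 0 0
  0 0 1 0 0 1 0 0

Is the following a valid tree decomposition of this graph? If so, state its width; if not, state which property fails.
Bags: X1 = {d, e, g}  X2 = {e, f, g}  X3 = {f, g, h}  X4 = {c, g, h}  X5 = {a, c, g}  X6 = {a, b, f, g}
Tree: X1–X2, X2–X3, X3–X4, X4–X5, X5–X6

No — bags containing vertex f are not connected in the tree.

A tree decomposition must satisfy three properties: every vertex lies in some bag; for every edge, both endpoints lie together in some bag; and for every vertex, the bags containing it form a connected subtree. Here bags containing vertex f are not connected in the tree, so the decomposition is invalid.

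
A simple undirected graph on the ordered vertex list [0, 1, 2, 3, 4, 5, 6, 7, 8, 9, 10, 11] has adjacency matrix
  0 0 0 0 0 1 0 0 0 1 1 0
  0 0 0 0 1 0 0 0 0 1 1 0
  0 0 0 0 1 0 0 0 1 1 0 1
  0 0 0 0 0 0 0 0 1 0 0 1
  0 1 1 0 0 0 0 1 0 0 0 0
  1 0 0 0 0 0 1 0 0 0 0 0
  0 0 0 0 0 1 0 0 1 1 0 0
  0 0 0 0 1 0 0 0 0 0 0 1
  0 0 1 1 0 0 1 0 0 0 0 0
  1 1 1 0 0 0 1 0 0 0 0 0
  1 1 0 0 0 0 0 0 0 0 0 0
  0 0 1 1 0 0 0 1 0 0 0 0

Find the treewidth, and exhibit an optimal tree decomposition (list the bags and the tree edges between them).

Treewidth 3.
Bags: B1 = {0, 1, 5, 10}  B2 = {0, 1, 5, 9}  B3 = {1, 5, 6, 9}  B4 = {1, 4, 6, 9}  B5 = {2, 4, 6, 9}  B6 = {2, 4, 6, 8}  B7 = {2, 4, 7, 8}  B8 = {2, 7, 8, 11}  B9 = {3, 7, 8, 11}
Tree: B1–B2, B2–B3, B3–B4, B4–B5, B5–B6, B6–B7, B7–B8, B8–B9

Each bag holds 4 vertices, so the decomposition has width 3, which upper-bounds the treewidth. For the lower bound: the 4 vertex sets {0,5,10}, {1}, {9}, {2,4,6,8} are disjoint, each induces a connected subgraph, and every pair is joined by at least one edge of G. Contracting each set to a single vertex therefore yields K_{4} as a minor, and since treewidth is minor-monotone, tw(G) ≥ tw(K_{4}) = 3. Combining the bounds, tw(G) = 3.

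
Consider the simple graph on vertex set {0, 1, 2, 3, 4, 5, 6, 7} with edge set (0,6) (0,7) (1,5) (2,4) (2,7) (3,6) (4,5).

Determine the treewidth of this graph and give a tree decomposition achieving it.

Treewidth 1.
One optimal decomposition is:
Bags: B1 = {1, 5}  B2 = {4, 5}  B3 = {2, 4}  B4 = {2, 7}  B5 = {0, 7}  B6 = {0, 6}  B7 = {3, 6}
Tree: B1–B2, B2–B3, B3–B4, B4–B5, B5–B6, B6–B7

The largest bag has 2 vertices, giving width 1; this decomposition certifies tw(G) ≤ 1. G has an edge, so its treewidth is at least 1. Combining the bounds, tw(G) = 1.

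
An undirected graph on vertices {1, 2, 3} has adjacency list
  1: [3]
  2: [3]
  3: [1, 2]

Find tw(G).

1

A width-1 tree decomposition is:
Bags: B1 = {2, 3}  B2 = {1, 3}
Tree: B1–B2
Every bag has size at most 2, so the width is 2 − 1 = 1 and tw(G) ≤ 1. Since G has at least one edge (e.g. 3–2), it is not an edgeless graph, so tw(G) ≥ 1. The upper and lower bounds meet at 1, so that is the treewidth.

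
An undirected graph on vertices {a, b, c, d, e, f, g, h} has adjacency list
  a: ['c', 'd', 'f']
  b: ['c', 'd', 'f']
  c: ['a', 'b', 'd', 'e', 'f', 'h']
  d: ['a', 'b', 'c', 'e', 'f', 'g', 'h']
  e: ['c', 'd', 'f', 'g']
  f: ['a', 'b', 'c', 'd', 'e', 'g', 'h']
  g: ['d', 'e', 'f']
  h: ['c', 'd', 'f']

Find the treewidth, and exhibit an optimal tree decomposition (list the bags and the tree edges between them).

Every bag has size at most 4, so the width is 4 − 1 = 3 and tw(G) ≤ 3. On the other hand G contains the 4-clique {d, e, f, g}. A clique must lie in a single bag of any decomposition, so no decomposition can have width below 3. The upper and lower bounds meet at 3, so that is the treewidth.

Treewidth 3.
One such decomposition:
Bags: B1 = {c, d, e, f}  B2 = {b, c, d, f}  B3 = {a, c, d, f}  B4 = {c, d, f, h}  B5 = {d, e, f, g}
Tree: B1–B2, B2–B3, B3–B4, B1–B5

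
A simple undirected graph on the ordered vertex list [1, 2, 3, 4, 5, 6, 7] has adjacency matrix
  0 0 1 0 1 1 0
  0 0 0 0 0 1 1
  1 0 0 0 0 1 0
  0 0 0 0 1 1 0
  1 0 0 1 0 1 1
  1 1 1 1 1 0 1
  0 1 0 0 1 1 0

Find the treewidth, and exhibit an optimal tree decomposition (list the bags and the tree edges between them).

The largest bag has 3 vertices, giving width 2; this decomposition certifies tw(G) ≤ 2. For the lower bound, the 3 vertices {2, 6, 7} are pairwise adjacent, and any tree decomposition puts a clique entirely inside one bag — forcing width ≥ 2. The upper and lower bounds meet at 2, so that is the treewidth.

Treewidth 2.
One optimal decomposition is:
Bags: B1 = {2, 6, 7}  B2 = {5, 6, 7}  B3 = {4, 5, 6}  B4 = {1, 5, 6}  B5 = {1, 3, 6}
Tree: B1–B2, B2–B3, B3–B4, B4–B5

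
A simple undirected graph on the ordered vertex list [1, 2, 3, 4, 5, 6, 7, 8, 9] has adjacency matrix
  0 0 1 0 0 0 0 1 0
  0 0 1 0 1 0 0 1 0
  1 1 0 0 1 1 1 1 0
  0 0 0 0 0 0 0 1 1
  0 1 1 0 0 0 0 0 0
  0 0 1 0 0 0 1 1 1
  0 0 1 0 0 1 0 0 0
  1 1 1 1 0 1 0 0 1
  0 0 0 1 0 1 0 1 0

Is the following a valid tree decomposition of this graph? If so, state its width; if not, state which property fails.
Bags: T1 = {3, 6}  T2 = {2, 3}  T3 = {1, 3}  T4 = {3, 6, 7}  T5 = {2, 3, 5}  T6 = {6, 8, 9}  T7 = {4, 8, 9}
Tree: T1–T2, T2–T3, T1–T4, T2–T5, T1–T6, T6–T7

No — edge (8,3) lies in no bag.

A tree decomposition must satisfy three properties: every vertex lies in some bag; for every edge, both endpoints lie together in some bag; and for every vertex, the bags containing it form a connected subtree. Here edge (8,3) lies in no bag, so the decomposition is invalid.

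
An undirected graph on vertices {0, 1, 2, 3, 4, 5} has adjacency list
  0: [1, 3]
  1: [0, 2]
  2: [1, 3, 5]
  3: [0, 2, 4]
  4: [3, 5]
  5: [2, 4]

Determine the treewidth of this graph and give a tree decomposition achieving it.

Treewidth 2.
One optimal decomposition is:
Bags: B1 = {0, 1, 3}  B2 = {1, 2, 3}  B3 = {2, 3, 4}  B4 = {2, 4, 5}
Tree: B1–B2, B2–B3, B3–B4

The largest bag has 3 vertices, giving width 2; this decomposition certifies tw(G) ≤ 2. Since 0–1–2–3–0 is a cycle in G, G is not acyclic. Forests are exactly the graphs of treewidth ≤ 1, so tw(G) ≥ 2. Therefore the treewidth is 2.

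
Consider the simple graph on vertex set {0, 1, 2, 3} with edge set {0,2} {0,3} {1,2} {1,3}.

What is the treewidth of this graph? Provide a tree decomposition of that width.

Treewidth 2.
One optimal decomposition is:
Bags: B1 = {0, 2, 3}  B2 = {1, 2, 3}
Tree: B1–B2

Every bag has size at most 3, so the width is 3 − 1 = 2 and tw(G) ≤ 2. Since 2–0–3–1–2 is a cycle in G, G is not acyclic. Forests are exactly the graphs of treewidth ≤ 1, so tw(G) ≥ 2. Combining the bounds, tw(G) = 2.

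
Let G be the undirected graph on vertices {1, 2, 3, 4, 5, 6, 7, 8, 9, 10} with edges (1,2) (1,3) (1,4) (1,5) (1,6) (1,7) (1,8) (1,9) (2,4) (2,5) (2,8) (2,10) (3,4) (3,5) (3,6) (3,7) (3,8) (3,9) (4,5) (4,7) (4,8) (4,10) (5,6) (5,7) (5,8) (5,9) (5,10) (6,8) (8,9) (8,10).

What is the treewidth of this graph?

4

A width-4 tree decomposition is:
Bags: B1 = {1, 3, 5, 6, 8}  B2 = {1, 3, 4, 5, 8}  B3 = {1, 2, 4, 5, 8}  B4 = {1, 3, 4, 5, 7}  B5 = {2, 4, 5, 8, 10}  B6 = {1, 3, 5, 8, 9}
Tree: B1–B2, B2–B3, B2–B4, B3–B5, B2–B6
Each bag holds 5 vertices, so the decomposition has width 4, which upper-bounds the treewidth. Conversely, {1, 2, 4, 5, 8} is a clique of size 5, and the vertices of any clique must share a bag in every tree decomposition; so some bag has ≥ 5 vertices and tw(G) ≥ 4. Hence tw(G) = 4 exactly.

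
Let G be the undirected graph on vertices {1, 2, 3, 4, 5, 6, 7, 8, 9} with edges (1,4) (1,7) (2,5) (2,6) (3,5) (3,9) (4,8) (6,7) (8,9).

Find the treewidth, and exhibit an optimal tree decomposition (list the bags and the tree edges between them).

Treewidth 2.
Bags: B1 = {2, 3, 5}  B2 = {2, 3, 6}  B3 = {3, 6, 7}  B4 = {1, 3, 7}  B5 = {1, 3, 4}  B6 = {3, 4, 8}  B7 = {3, 8, 9}
Tree: B1–B2, B2–B3, B3–B4, B4–B5, B5–B6, B6–B7

Each bag holds 3 vertices, so the decomposition has width 2, which upper-bounds the treewidth. Since 3–5–2–6–7–1–4–8–9–3 is a cycle in G, G is not acyclic. Forests are exactly the graphs of treewidth ≤ 1, so tw(G) ≥ 2. Therefore the treewidth is 2.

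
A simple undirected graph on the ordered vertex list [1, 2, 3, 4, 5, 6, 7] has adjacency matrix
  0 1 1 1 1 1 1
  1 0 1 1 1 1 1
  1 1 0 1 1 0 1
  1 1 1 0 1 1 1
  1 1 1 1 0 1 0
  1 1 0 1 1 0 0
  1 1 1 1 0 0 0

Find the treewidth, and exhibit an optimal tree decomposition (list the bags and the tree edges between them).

Treewidth 4.
One optimal decomposition is:
Bags: B1 = {1, 2, 4, 5, 6}  B2 = {1, 2, 3, 4, 5}  B3 = {1, 2, 3, 4, 7}
Tree: B1–B2, B2–B3

Every bag has size at most 5, so the width is 5 − 1 = 4 and tw(G) ≤ 4. For the lower bound, the 5 vertices {1, 2, 3, 4, 5} are pairwise adjacent, and any tree decomposition puts a clique entirely inside one bag — forcing width ≥ 4. Combining the bounds, tw(G) = 4.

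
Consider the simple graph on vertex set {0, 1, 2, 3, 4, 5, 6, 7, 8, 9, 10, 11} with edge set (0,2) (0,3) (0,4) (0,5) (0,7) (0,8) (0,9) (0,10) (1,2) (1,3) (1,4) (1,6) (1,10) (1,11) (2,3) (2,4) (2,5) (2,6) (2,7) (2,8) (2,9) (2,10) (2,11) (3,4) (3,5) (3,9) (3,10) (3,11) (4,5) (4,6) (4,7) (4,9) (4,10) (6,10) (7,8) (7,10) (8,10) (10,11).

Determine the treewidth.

A width-4 tree decomposition is:
Bags: B1 = {0, 2, 3, 4, 10}  B2 = {1, 2, 3, 4, 10}  B3 = {0, 2, 3, 4, 5}  B4 = {0, 2, 4, 7, 10}  B5 = {1, 2, 3, 10, 11}  B6 = {1, 2, 4, 6, 10}  B7 = {0, 2, 3, 4, 9}  B8 = {0, 2, 7, 8, 10}
Tree: B1–B2, B1–B3, B1–B4, B2–B5, B2–B6, B1–B7, B4–B8
Each bag holds 5 vertices, so the decomposition has width 4, which upper-bounds the treewidth. Conversely, {0, 2, 7, 8, 10} is a clique of size 5, and the vertices of any clique must share a bag in every tree decomposition; so some bag has ≥ 5 vertices and tw(G) ≥ 4. Combining the bounds, tw(G) = 4.

4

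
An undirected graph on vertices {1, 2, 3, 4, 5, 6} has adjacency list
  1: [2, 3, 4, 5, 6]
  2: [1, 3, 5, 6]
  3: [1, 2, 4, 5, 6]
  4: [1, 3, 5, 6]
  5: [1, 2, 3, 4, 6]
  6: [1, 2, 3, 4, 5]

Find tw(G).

A width-4 tree decomposition is:
Bags: B1 = {1, 3, 4, 5, 6}  B2 = {1, 2, 3, 5, 6}
Tree: B1–B2
Each bag holds 5 vertices, so the decomposition has width 4, which upper-bounds the treewidth. Conversely, {1, 2, 3, 5, 6} is a clique of size 5, and the vertices of any clique must share a bag in every tree decomposition; so some bag has ≥ 5 vertices and tw(G) ≥ 4. Therefore the treewidth is 4.

4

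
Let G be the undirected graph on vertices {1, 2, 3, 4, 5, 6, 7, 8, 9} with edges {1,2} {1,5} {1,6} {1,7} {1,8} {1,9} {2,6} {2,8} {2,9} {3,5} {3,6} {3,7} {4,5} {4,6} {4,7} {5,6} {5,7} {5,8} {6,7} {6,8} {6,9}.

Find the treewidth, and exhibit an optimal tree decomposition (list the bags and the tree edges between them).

Treewidth 3.
One optimal decomposition is:
Bags: B1 = {1, 5, 6, 8}  B2 = {1, 2, 6, 8}  B3 = {1, 5, 6, 7}  B4 = {1, 2, 6, 9}  B5 = {3, 5, 6, 7}  B6 = {4, 5, 6, 7}
Tree: B1–B2, B1–B3, B2–B4, B3–B5, B3–B6

Every bag has size at most 4, so the width is 4 − 1 = 3 and tw(G) ≤ 3. Conversely, {1, 2, 6, 8} is a clique of size 4, and the vertices of any clique must share a bag in every tree decomposition; so some bag has ≥ 4 vertices and tw(G) ≥ 3. Therefore the treewidth is 3.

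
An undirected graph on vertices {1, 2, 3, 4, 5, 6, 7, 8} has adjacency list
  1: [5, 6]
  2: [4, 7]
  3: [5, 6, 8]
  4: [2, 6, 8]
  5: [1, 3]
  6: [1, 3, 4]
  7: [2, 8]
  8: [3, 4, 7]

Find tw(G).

2

A width-2 tree decomposition is:
Bags: B1 = {1, 3, 5}  B2 = {1, 3, 6}  B3 = {3, 6, 8}  B4 = {4, 6, 8}  B5 = {4, 7, 8}  B6 = {2, 4, 7}
Tree: B1–B2, B2–B3, B3–B4, B4–B5, B5–B6
Each bag holds 3 vertices, so the decomposition has width 2, which upper-bounds the treewidth. Since 5–1–6–3–5 is a cycle in G, G is not acyclic. Forests are exactly the graphs of treewidth ≤ 1, so tw(G) ≥ 2. The upper and lower bounds meet at 2, so that is the treewidth.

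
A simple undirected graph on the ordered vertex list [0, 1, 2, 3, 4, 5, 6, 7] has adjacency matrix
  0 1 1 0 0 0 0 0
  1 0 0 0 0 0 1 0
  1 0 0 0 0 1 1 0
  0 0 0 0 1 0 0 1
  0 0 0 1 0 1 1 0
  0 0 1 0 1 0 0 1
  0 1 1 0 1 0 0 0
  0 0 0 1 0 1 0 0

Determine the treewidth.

2

A width-2 tree decomposition is:
Bags: B1 = {3, 4, 7}  B2 = {4, 5, 7}  B3 = {4, 5, 6}  B4 = {2, 5, 6}  B5 = {1, 2, 6}  B6 = {0, 1, 2}
Tree: B1–B2, B2–B3, B3–B4, B4–B5, B5–B6
Every bag has size at most 3, so the width is 3 − 1 = 2 and tw(G) ≤ 2. Since 3–7–5–4–3 is a cycle in G, G is not acyclic. Forests are exactly the graphs of treewidth ≤ 1, so tw(G) ≥ 2. Hence tw(G) = 2 exactly.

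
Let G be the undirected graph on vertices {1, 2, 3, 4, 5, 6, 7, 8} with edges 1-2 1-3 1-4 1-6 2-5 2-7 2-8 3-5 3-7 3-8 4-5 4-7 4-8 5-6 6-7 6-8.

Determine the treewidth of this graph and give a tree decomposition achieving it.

Treewidth 4.
One optimal decomposition is:
Bags: B1 = {1, 5, 6, 7, 8}  B2 = {1, 2, 5, 7, 8}  B3 = {1, 4, 5, 7, 8}  B4 = {1, 3, 5, 7, 8}
Tree: B1–B2, B2–B3, B3–B4

Every bag has size at most 5, so the width is 5 − 1 = 4 and tw(G) ≤ 4. For the lower bound: the 5 vertex sets {1,6}, {2,5}, {4,8}, {7}, {3} are disjoint, each induces a connected subgraph, and every pair is joined by at least one edge of G. Contracting each set to a single vertex therefore yields K_{5} as a minor, and since treewidth is minor-monotone, tw(G) ≥ tw(K_{5}) = 4. Combining the bounds, tw(G) = 4.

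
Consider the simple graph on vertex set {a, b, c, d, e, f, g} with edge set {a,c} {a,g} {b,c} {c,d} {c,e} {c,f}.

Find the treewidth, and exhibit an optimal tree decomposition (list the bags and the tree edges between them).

Treewidth 1.
One such decomposition:
Bags: B1 = {a, g}  B2 = {a, c}  B3 = {b, c}  B4 = {c, f}  B5 = {c, e}  B6 = {c, d}
Tree: B1–B2, B2–B3, B3–B4, B4–B5, B3–B6

Each bag holds 2 vertices, so the decomposition has width 1, which upper-bounds the treewidth. Since G has at least one edge (e.g. a–g), it is not an edgeless graph, so tw(G) ≥ 1. Combining the bounds, tw(G) = 1.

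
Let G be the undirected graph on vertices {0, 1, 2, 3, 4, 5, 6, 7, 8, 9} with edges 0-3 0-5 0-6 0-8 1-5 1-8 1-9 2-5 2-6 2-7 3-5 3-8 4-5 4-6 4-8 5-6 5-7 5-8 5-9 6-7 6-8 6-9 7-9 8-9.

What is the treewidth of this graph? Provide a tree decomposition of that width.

Each bag holds 4 vertices, so the decomposition has width 3, which upper-bounds the treewidth. For the lower bound, the 4 vertices {1, 5, 8, 9} are pairwise adjacent, and any tree decomposition puts a clique entirely inside one bag — forcing width ≥ 3. The upper and lower bounds meet at 3, so that is the treewidth.

Treewidth 3.
One optimal decomposition is:
Bags: B1 = {5, 6, 8, 9}  B2 = {5, 6, 7, 9}  B3 = {2, 5, 6, 7}  B4 = {1, 5, 8, 9}  B5 = {0, 5, 6, 8}  B6 = {0, 3, 5, 8}  B7 = {4, 5, 6, 8}
Tree: B1–B2, B2–B3, B1–B4, B1–B5, B5–B6, B5–B7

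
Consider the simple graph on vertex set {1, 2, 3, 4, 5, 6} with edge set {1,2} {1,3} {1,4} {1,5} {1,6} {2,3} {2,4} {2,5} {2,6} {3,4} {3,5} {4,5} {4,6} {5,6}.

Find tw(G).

A width-4 tree decomposition is:
Bags: B1 = {1, 2, 3, 4, 5}  B2 = {1, 2, 4, 5, 6}
Tree: B1–B2
Every bag has size at most 5, so the width is 5 − 1 = 4 and tw(G) ≤ 4. For the lower bound, the 5 vertices {1, 2, 3, 4, 5} are pairwise adjacent, and any tree decomposition puts a clique entirely inside one bag — forcing width ≥ 4. The upper and lower bounds meet at 4, so that is the treewidth.

4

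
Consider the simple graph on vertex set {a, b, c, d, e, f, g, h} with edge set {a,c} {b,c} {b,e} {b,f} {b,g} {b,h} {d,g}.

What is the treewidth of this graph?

1

A width-1 tree decomposition is:
Bags: B1 = {b, e}  B2 = {b, c}  B3 = {b, f}  B4 = {b, h}  B5 = {b, g}  B6 = {d, g}  B7 = {a, c}
Tree: B1–B2, B1–B3, B2–B4, B2–B5, B5–B6, B2–B7
The largest bag has 2 vertices, giving width 1; this decomposition certifies tw(G) ≤ 1. G has an edge, so its treewidth is at least 1. Hence tw(G) = 1 exactly.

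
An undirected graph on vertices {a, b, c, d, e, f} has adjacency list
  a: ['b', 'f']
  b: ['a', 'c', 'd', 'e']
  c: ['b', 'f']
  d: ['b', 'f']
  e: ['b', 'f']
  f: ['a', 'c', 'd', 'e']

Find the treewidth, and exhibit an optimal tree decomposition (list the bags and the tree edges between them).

Every bag has size at most 3, so the width is 3 − 1 = 2 and tw(G) ≤ 2. For the lower bound, G contains the cycle d–f–c–b–d, so G is not a forest; only forests have treewidth ≤ 1, hence tw(G) ≥ 2. The upper and lower bounds meet at 2, so that is the treewidth.

Treewidth 2.
Bags: B1 = {b, d, f}  B2 = {b, c, f}  B3 = {a, b, f}  B4 = {b, e, f}
Tree: B1–B2, B2–B3, B3–B4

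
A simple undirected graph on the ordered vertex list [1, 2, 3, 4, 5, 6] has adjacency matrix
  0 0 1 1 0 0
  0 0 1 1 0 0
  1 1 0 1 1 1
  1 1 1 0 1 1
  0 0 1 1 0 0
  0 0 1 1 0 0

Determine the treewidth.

2

A width-2 tree decomposition is:
Bags: B1 = {3, 4, 5}  B2 = {3, 4, 6}  B3 = {1, 3, 4}  B4 = {2, 3, 4}
Tree: B1–B2, B2–B3, B2–B4
Each bag holds 3 vertices, so the decomposition has width 2, which upper-bounds the treewidth. For the lower bound, the 3 vertices {1, 3, 4} are pairwise adjacent, and any tree decomposition puts a clique entirely inside one bag — forcing width ≥ 2. The upper and lower bounds meet at 2, so that is the treewidth.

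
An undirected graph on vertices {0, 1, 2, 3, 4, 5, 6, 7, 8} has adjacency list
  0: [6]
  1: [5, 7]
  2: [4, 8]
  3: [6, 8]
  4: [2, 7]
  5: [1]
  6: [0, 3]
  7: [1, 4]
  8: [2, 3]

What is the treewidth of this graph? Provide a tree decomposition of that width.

Treewidth 1.
One such decomposition:
Bags: B1 = {0, 6}  B2 = {3, 6}  B3 = {3, 8}  B4 = {2, 8}  B5 = {2, 4}  B6 = {4, 7}  B7 = {1, 7}  B8 = {1, 5}
Tree: B1–B2, B2–B3, B3–B4, B4–B5, B5–B6, B6–B7, B7–B8

The largest bag has 2 vertices, giving width 1; this decomposition certifies tw(G) ≤ 1. G has an edge, so its treewidth is at least 1. Combining the bounds, tw(G) = 1.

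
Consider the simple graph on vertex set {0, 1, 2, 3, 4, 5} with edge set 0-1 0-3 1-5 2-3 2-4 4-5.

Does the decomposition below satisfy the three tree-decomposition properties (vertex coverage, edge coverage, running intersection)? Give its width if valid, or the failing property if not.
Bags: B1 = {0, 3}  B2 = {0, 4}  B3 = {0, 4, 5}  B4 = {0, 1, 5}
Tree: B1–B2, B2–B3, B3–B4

A tree decomposition must satisfy three properties: every vertex lies in some bag; for every edge, both endpoints lie together in some bag; and for every vertex, the bags containing it form a connected subtree. Here vertex 2 appears in no bag, so the decomposition is invalid.

No — vertex 2 appears in no bag.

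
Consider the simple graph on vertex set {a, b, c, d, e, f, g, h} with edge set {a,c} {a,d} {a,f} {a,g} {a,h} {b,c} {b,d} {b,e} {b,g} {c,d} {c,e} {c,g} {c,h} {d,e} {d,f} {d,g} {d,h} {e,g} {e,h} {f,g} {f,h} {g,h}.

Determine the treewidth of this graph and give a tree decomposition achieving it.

Every bag has size at most 5, so the width is 5 − 1 = 4 and tw(G) ≤ 4. Conversely, {c, d, e, g, h} is a clique of size 5, and the vertices of any clique must share a bag in every tree decomposition; so some bag has ≥ 5 vertices and tw(G) ≥ 4. Therefore the treewidth is 4.

Treewidth 4.
Bags: B1 = {b, c, d, e, g}  B2 = {c, d, e, g, h}  B3 = {a, c, d, g, h}  B4 = {a, d, f, g, h}
Tree: B1–B2, B2–B3, B3–B4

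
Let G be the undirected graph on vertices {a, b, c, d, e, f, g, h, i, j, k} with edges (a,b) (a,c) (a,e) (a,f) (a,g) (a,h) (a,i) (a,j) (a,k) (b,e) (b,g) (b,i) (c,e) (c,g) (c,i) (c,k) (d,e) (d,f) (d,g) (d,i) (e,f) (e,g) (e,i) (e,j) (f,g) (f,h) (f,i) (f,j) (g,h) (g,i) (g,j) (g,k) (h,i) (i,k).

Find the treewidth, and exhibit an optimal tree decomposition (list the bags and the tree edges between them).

Treewidth 4.
One such decomposition:
Bags: B1 = {a, e, f, g, i}  B2 = {d, e, f, g, i}  B3 = {a, b, e, g, i}  B4 = {a, c, e, g, i}  B5 = {a, f, g, h, i}  B6 = {a, e, f, g, j}  B7 = {a, c, g, i, k}
Tree: B1–B2, B1–B3, B3–B4, B1–B5, B1–B6, B4–B7

The largest bag has 5 vertices, giving width 4; this decomposition certifies tw(G) ≤ 4. On the other hand G contains the 5-clique {a, e, f, g, j}. A clique must lie in a single bag of any decomposition, so no decomposition can have width below 4. The upper and lower bounds meet at 4, so that is the treewidth.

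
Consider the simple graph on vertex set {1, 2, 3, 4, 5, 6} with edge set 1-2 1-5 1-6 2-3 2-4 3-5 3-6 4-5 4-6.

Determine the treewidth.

3

A width-3 tree decomposition is:
Bags: B1 = {2, 4, 5, 6}  B2 = {2, 3, 5, 6}  B3 = {1, 2, 5, 6}
Tree: B1–B2, B2–B3
Every bag has size at most 4, so the width is 4 − 1 = 3 and tw(G) ≤ 3. For the lower bound: the 4 vertex sets {4,6}, {2,3}, {5}, {1} are disjoint, each induces a connected subgraph, and every pair is joined by at least one edge of G. Contracting each set to a single vertex therefore yields K_{4} as a minor, and since treewidth is minor-monotone, tw(G) ≥ tw(K_{4}) = 3. The upper and lower bounds meet at 3, so that is the treewidth.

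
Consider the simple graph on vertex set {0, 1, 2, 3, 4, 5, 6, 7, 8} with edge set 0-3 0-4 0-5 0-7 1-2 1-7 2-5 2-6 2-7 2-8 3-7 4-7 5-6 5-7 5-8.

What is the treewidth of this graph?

A width-2 tree decomposition is:
Bags: B1 = {0, 5, 7}  B2 = {2, 5, 7}  B3 = {2, 5, 8}  B4 = {1, 2, 7}  B5 = {0, 3, 7}  B6 = {0, 4, 7}  B7 = {2, 5, 6}
Tree: B1–B2, B2–B3, B2–B4, B1–B5, B1–B6, B3–B7
Every bag has size at most 3, so the width is 3 − 1 = 2 and tw(G) ≤ 2. Conversely, {2, 5, 8} is a clique of size 3, and the vertices of any clique must share a bag in every tree decomposition; so some bag has ≥ 3 vertices and tw(G) ≥ 2. Combining the bounds, tw(G) = 2.

2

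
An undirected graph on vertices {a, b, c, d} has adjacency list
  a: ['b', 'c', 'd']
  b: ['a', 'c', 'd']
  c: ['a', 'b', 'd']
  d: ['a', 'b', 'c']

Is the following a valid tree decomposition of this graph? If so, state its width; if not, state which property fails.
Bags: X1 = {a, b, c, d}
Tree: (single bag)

Yes; width 3.

Checking the three conditions: (i) the bags cover all of {a, b, c, d}; (ii) for each edge, some bag contains both endpoints; (iii) the bags containing any fixed vertex form a subtree. All hold, so the decomposition is valid with width 4 − 1 = 3.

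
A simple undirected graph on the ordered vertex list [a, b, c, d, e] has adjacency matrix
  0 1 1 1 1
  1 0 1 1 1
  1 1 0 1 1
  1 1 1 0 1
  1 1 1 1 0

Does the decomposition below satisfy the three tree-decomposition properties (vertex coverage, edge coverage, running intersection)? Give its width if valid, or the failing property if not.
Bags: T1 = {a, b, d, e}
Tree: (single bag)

No — vertex c appears in no bag.

A tree decomposition must satisfy three properties: every vertex lies in some bag; for every edge, both endpoints lie together in some bag; and for every vertex, the bags containing it form a connected subtree. Here vertex c appears in no bag, so the decomposition is invalid.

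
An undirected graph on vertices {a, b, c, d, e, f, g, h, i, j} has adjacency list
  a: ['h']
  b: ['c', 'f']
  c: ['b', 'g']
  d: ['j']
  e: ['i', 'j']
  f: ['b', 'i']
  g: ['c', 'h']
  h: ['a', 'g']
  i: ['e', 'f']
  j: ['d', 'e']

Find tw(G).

1

A width-1 tree decomposition is:
Bags: B1 = {d, j}  B2 = {e, j}  B3 = {e, i}  B4 = {f, i}  B5 = {b, f}  B6 = {b, c}  B7 = {c, g}  B8 = {g, h}  B9 = {a, h}
Tree: B1–B2, B2–B3, B3–B4, B4–B5, B5–B6, B6–B7, B7–B8, B8–B9
The largest bag has 2 vertices, giving width 1; this decomposition certifies tw(G) ≤ 1. Any graph with an edge has treewidth ≥ 1, and G has the edge d–j. The upper and lower bounds meet at 1, so that is the treewidth.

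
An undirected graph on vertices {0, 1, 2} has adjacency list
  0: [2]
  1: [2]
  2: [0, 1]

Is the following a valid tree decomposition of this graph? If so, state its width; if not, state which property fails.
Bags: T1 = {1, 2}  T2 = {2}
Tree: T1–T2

No — vertex 0 appears in no bag.

A tree decomposition must satisfy three properties: every vertex lies in some bag; for every edge, both endpoints lie together in some bag; and for every vertex, the bags containing it form a connected subtree. Here vertex 0 appears in no bag, so the decomposition is invalid.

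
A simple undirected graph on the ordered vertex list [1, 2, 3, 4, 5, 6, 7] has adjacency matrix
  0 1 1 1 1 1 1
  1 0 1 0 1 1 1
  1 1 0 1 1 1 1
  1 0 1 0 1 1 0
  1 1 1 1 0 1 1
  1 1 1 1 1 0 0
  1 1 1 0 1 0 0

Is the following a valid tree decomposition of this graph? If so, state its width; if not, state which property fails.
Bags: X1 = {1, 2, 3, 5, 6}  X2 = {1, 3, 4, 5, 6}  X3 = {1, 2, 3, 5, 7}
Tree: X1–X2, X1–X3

Yes; width 4.

Every vertex of G appears in some bag (union = {1, 2, 3, 4, 5, 6, 7}); every edge is covered by a bag; and for each vertex v the set of bags containing v is connected in the bag tree. The decomposition is therefore valid. The largest bag has 5 vertices, so the width is 4.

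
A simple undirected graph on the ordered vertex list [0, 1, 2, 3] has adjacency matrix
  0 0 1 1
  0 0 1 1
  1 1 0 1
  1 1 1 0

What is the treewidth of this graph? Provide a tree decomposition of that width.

The largest bag has 3 vertices, giving width 2; this decomposition certifies tw(G) ≤ 2. For the lower bound, the 3 vertices {0, 2, 3} are pairwise adjacent, and any tree decomposition puts a clique entirely inside one bag — forcing width ≥ 2. Hence tw(G) = 2 exactly.

Treewidth 2.
Bags: B1 = {1, 2, 3}  B2 = {0, 2, 3}
Tree: B1–B2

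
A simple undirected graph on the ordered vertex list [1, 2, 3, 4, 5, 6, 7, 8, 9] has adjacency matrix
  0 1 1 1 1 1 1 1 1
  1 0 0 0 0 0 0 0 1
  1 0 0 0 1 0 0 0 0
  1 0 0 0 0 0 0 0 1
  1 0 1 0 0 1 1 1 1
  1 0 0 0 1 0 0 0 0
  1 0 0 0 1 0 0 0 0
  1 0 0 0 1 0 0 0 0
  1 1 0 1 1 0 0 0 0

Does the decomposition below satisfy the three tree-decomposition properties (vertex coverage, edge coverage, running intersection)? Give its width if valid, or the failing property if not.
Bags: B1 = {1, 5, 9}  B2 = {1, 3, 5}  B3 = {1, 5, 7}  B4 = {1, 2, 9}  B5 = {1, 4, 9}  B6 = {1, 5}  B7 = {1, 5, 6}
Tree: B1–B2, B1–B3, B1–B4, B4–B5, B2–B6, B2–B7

A tree decomposition must satisfy three properties: every vertex lies in some bag; for every edge, both endpoints lie together in some bag; and for every vertex, the bags containing it form a connected subtree. Here vertex 8 appears in no bag, so the decomposition is invalid.

No — vertex 8 appears in no bag.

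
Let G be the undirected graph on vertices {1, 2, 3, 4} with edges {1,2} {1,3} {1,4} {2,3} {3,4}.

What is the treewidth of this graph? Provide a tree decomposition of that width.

Treewidth 2.
One such decomposition:
Bags: B1 = {1, 2, 3}  B2 = {1, 3, 4}
Tree: B1–B2

Every bag has size at most 3, so the width is 3 − 1 = 2 and tw(G) ≤ 2. For the lower bound, the 3 vertices {1, 2, 3} are pairwise adjacent, and any tree decomposition puts a clique entirely inside one bag — forcing width ≥ 2. The upper and lower bounds meet at 2, so that is the treewidth.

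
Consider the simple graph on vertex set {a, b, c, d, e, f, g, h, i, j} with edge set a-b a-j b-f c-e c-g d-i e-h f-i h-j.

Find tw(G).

1

A width-1 tree decomposition is:
Bags: B1 = {d, i}  B2 = {f, i}  B3 = {b, f}  B4 = {a, b}  B5 = {a, j}  B6 = {h, j}  B7 = {e, h}  B8 = {c, e}  B9 = {c, g}
Tree: B1–B2, B2–B3, B3–B4, B4–B5, B5–B6, B6–B7, B7–B8, B8–B9
Every bag has size at most 2, so the width is 2 − 1 = 1 and tw(G) ≤ 1. Any graph with an edge has treewidth ≥ 1, and G has the edge d–i. Therefore the treewidth is 1.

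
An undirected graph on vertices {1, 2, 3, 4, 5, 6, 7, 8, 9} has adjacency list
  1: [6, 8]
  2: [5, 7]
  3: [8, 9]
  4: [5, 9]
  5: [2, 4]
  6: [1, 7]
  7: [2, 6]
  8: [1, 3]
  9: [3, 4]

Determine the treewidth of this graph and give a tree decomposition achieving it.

Treewidth 2.
Bags: B1 = {1, 6, 7}  B2 = {1, 2, 7}  B3 = {1, 2, 5}  B4 = {1, 4, 5}  B5 = {1, 4, 9}  B6 = {1, 3, 9}  B7 = {1, 3, 8}
Tree: B1–B2, B2–B3, B3–B4, B4–B5, B5–B6, B6–B7

Every bag has size at most 3, so the width is 3 − 1 = 2 and tw(G) ≤ 2. For the lower bound, G contains the cycle 1–6–7–2–5–4–9–3–8–1, so G is not a forest; only forests have treewidth ≤ 1, hence tw(G) ≥ 2. Hence tw(G) = 2 exactly.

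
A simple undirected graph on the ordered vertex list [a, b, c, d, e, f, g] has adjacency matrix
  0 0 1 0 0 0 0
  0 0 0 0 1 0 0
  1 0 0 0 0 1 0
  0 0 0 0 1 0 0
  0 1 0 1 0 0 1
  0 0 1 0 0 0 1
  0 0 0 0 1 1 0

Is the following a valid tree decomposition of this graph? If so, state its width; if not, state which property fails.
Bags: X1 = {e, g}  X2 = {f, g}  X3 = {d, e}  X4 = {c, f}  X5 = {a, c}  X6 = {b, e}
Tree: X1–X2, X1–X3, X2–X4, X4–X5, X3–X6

Vertex coverage: the bags together contain {a, b, c, d, e, f, g}, the full vertex set. Edge coverage: each edge of G has both endpoints in at least one bag. Running intersection: for every vertex, the bags containing it form a connected subtree. All three properties hold, so this is a valid tree decomposition of width max|bag| − 1 = 1, and hence tw(G) ≤ 1.

Yes; width 1.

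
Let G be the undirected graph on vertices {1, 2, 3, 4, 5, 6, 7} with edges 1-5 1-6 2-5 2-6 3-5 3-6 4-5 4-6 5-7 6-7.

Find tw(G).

2

A width-2 tree decomposition is:
Bags: B1 = {2, 5, 6}  B2 = {1, 5, 6}  B3 = {5, 6, 7}  B4 = {3, 5, 6}  B5 = {4, 5, 6}
Tree: B1–B2, B2–B3, B3–B4, B4–B5
Each bag holds 3 vertices, so the decomposition has width 2, which upper-bounds the treewidth. The edges 5–2–6–1–5 form a cycle, so G is not a tree and its treewidth is at least 2. Therefore the treewidth is 2.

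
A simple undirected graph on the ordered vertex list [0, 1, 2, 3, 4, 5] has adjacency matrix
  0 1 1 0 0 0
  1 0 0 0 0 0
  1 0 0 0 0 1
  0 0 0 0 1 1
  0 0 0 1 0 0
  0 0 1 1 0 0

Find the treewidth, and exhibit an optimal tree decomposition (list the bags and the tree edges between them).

Each bag holds 2 vertices, so the decomposition has width 1, which upper-bounds the treewidth. Any graph with an edge has treewidth ≥ 1, and G has the edge 1–0. The upper and lower bounds meet at 1, so that is the treewidth.

Treewidth 1.
One such decomposition:
Bags: B1 = {0, 1}  B2 = {0, 2}  B3 = {2, 5}  B4 = {3, 5}  B5 = {3, 4}
Tree: B1–B2, B2–B3, B3–B4, B4–B5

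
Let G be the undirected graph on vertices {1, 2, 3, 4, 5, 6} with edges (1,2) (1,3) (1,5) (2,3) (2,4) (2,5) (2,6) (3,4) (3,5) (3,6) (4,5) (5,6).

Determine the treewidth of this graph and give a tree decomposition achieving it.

The largest bag has 4 vertices, giving width 3; this decomposition certifies tw(G) ≤ 3. For the lower bound, the 4 vertices {1, 2, 3, 5} are pairwise adjacent, and any tree decomposition puts a clique entirely inside one bag — forcing width ≥ 3. Therefore the treewidth is 3.

Treewidth 3.
One optimal decomposition is:
Bags: B1 = {1, 2, 3, 5}  B2 = {2, 3, 5, 6}  B3 = {2, 3, 4, 5}
Tree: B1–B2, B2–B3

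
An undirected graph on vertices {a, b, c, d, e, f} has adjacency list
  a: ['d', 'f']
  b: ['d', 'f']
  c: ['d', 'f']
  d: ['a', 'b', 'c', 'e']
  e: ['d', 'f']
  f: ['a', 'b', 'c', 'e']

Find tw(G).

A width-2 tree decomposition is:
Bags: B1 = {a, d, f}  B2 = {d, e, f}  B3 = {c, d, f}  B4 = {b, d, f}
Tree: B1–B2, B2–B3, B3–B4
The largest bag has 3 vertices, giving width 2; this decomposition certifies tw(G) ≤ 2. For the lower bound, G contains the cycle d–a–f–e–d, so G is not a forest; only forests have treewidth ≤ 1, hence tw(G) ≥ 2. Hence tw(G) = 2 exactly.

2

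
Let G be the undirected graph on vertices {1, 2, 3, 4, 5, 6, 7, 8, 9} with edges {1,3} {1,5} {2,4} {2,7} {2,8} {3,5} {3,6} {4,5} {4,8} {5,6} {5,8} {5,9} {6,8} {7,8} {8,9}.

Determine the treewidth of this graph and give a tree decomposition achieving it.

Treewidth 2.
One optimal decomposition is:
Bags: B1 = {5, 6, 8}  B2 = {5, 8, 9}  B3 = {4, 5, 8}  B4 = {2, 4, 8}  B5 = {2, 7, 8}  B6 = {3, 5, 6}  B7 = {1, 3, 5}
Tree: B1–B2, B1–B3, B3–B4, B4–B5, B1–B6, B6–B7

Every bag has size at most 3, so the width is 3 − 1 = 2 and tw(G) ≤ 2. Conversely, {2, 4, 8} is a clique of size 3, and the vertices of any clique must share a bag in every tree decomposition; so some bag has ≥ 3 vertices and tw(G) ≥ 2. The upper and lower bounds meet at 2, so that is the treewidth.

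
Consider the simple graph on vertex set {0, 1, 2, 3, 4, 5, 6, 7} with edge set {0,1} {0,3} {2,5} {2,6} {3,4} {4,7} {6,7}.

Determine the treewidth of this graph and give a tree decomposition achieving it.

Treewidth 1.
Bags: B1 = {0, 1}  B2 = {0, 3}  B3 = {3, 4}  B4 = {4, 7}  B5 = {6, 7}  B6 = {2, 6}  B7 = {2, 5}
Tree: B1–B2, B2–B3, B3–B4, B4–B5, B5–B6, B6–B7

The largest bag has 2 vertices, giving width 1; this decomposition certifies tw(G) ≤ 1. Any graph with an edge has treewidth ≥ 1, and G has the edge 1–0. The upper and lower bounds meet at 1, so that is the treewidth.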